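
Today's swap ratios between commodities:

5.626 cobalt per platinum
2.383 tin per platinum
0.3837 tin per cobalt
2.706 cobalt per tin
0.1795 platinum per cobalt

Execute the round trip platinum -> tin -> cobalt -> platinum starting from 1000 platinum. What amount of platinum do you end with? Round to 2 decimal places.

1000 platinum × 2.383 = 2383 tin
2383 tin × 2.706 = 6448.398 cobalt
6448.398 cobalt × 0.1795 = 1157.487441 platinum

1157.49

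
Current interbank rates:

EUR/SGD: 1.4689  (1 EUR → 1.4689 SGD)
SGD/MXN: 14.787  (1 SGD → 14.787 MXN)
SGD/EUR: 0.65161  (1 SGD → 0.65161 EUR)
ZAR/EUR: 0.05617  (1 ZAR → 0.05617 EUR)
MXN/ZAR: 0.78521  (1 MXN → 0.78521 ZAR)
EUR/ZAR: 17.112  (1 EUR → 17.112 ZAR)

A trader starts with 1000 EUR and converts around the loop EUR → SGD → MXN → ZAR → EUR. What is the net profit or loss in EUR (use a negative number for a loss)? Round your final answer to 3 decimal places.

1000 EUR × 1.4689 = 1468.9 SGD
1468.9 SGD × 14.787 = 21720.6243 MXN
21720.6243 MXN × 0.78521 = 17055.251406603 ZAR
17055.251406603 ZAR × 0.05617 = 957.99347150889051 EUR
Net change: 957.99347150889051 − 1000 = -42.00652849110949 EUR

-42.007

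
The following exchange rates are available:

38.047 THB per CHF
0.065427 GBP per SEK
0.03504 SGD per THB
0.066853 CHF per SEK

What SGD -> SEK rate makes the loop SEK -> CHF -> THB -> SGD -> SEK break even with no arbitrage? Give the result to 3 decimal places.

Known legs of the cycle: 0.066853 × 38.047 × 0.03504 = 0.08912620542864
For no arbitrage the full-cycle product must be 1, so the missing rate is 1 / 0.08912620542864 ≈ 11.22004.

11.220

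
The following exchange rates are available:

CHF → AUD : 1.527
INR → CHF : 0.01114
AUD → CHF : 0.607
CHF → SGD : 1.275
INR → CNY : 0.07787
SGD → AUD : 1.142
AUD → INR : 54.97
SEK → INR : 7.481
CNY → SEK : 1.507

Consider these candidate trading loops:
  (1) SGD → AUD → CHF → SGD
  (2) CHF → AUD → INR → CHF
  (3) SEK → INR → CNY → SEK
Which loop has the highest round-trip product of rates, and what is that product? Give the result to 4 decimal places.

(1) 1.142 × 0.607 × 1.275 = 0.88382
(2) 1.527 × 54.97 × 0.01114 = 0.93508
(3) 7.481 × 0.07787 × 1.507 = 0.87790
Highest is cycle (2) at 0.9351 (≤1, no arbitrage).

0.9351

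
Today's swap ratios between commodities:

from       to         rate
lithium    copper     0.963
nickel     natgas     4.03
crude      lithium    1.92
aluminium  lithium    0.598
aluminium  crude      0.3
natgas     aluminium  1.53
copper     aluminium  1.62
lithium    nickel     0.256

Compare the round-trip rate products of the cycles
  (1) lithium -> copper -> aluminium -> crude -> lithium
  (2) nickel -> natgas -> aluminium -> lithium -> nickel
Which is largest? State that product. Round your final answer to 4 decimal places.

(1) 0.963 × 1.62 × 0.3 × 1.92 = 0.89859
(2) 4.03 × 1.53 × 0.598 × 0.256 = 0.94393
Highest is cycle (2) at 0.9439 (≤1, no arbitrage).

0.9439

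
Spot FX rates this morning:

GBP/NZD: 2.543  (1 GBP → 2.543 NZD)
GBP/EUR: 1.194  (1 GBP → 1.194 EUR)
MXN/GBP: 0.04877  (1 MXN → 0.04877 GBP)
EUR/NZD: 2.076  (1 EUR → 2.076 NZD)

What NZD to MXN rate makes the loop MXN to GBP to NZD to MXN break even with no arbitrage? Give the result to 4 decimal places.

8.0631

Known legs of the cycle: 0.04877 × 2.543 = 0.12402211
For no arbitrage the full-cycle product must be 1, so the missing rate is 1 / 0.12402211 ≈ 8.063078.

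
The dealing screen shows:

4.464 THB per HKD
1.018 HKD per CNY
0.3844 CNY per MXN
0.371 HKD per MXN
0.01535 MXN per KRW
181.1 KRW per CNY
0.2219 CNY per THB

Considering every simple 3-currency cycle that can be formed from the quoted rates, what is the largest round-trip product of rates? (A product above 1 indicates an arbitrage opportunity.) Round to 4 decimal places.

KRW→MXN→CNY→KRW: 0.01535 × 0.3844 × 181.1 = 1.06859
THB→CNY→HKD→THB: 0.2219 × 1.018 × 4.464 = 1.00839
Maximum is KRW→MXN→CNY→KRW at 1.0686; arbitrage exists.

1.0686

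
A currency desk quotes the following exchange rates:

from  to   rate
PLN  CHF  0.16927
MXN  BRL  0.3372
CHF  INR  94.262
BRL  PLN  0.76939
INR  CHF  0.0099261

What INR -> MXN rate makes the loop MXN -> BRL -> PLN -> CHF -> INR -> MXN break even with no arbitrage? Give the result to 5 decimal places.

0.24157

Known legs of the cycle: 0.3372 × 0.76939 × 0.16927 × 94.262 = 4.13952726721257192
For no arbitrage the full-cycle product must be 1, so the missing rate is 1 / 4.13952726721257192 ≈ 0.2415735.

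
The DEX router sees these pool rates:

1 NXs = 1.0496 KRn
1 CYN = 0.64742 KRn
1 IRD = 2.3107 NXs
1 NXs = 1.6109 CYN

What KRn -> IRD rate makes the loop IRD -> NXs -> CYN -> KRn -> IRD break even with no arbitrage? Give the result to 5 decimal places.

Known legs of the cycle: 2.3107 × 1.6109 × 0.64742 = 2.4098957583946
For no arbitrage the full-cycle product must be 1, so the missing rate is 1 / 2.4098957583946 ≈ 0.4149557.

0.41496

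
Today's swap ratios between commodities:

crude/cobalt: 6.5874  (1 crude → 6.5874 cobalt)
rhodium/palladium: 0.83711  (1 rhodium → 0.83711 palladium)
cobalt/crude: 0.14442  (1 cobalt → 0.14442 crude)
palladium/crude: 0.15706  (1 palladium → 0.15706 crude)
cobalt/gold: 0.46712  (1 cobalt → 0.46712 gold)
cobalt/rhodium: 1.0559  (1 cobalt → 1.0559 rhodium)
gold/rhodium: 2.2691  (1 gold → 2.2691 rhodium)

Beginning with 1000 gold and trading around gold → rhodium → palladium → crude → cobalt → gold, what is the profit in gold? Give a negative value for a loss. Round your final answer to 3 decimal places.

1000 gold × 2.2691 = 2269.1 rhodium
2269.1 rhodium × 0.83711 = 1899.486301 palladium
1899.486301 palladium × 0.15706 = 298.33331843506 crude
298.33331843506 crude × 6.5874 = 1965.240901859114244 cobalt
1965.240901859114244 cobalt × 0.46712 = 918.00333007642944565728 gold
Net change: 918.00333007642944565728 − 1000 = -81.99666992357055434272 gold

-81.997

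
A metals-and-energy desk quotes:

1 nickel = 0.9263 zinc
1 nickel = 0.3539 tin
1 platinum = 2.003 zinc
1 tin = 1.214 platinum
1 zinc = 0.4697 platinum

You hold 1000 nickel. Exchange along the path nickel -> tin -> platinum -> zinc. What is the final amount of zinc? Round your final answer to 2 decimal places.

860.56

1000 nickel × 0.3539 = 353.9 tin
353.9 tin × 1.214 = 429.6346 platinum
429.6346 platinum × 2.003 = 860.5581038 zinc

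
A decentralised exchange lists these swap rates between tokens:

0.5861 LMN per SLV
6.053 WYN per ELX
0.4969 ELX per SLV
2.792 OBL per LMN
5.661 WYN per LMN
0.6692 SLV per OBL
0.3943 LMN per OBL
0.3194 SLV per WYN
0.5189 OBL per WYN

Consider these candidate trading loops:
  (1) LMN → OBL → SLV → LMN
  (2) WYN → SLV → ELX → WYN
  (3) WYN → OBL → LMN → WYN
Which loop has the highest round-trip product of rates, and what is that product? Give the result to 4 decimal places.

1.1583

(1) 2.792 × 0.6692 × 0.5861 = 1.09507
(2) 0.3194 × 0.4969 × 6.053 = 0.96067
(3) 0.5189 × 0.3943 × 5.661 = 1.15825
Highest is cycle (3) at 1.1583 (>1, arbitrage).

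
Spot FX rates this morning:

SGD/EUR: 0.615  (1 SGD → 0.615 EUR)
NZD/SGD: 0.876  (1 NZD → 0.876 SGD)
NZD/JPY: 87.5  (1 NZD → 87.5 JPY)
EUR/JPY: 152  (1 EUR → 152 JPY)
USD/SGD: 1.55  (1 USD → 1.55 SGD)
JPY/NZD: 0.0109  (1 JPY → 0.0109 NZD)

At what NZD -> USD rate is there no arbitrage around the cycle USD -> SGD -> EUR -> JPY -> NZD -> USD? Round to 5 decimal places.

Known legs of the cycle: 1.55 × 0.615 × 152 × 0.0109 = 1.5793446
For no arbitrage the full-cycle product must be 1, so the missing rate is 1 / 1.5793446 ≈ 0.6331740.

0.63317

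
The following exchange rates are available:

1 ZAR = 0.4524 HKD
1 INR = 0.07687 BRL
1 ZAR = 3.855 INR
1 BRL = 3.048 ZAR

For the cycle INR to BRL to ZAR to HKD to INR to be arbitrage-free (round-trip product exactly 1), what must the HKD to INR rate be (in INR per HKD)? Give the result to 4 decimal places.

Known legs of the cycle: 0.07687 × 3.048 × 0.4524 = 0.105997211424
For no arbitrage the full-cycle product must be 1, so the missing rate is 1 / 0.105997211424 ≈ 9.434210.

9.4342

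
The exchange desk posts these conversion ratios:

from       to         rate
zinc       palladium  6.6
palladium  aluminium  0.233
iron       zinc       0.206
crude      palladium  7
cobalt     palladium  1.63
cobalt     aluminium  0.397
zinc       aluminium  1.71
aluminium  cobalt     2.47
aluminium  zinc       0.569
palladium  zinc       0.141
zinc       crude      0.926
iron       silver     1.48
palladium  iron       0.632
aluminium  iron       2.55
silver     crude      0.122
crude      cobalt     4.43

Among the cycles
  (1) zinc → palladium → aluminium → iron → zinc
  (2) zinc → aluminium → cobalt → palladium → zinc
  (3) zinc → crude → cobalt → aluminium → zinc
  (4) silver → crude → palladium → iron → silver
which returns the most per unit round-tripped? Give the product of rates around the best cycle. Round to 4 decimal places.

0.9707

(1) 6.6 × 0.233 × 2.55 × 0.206 = 0.80781
(2) 1.71 × 2.47 × 1.63 × 0.141 = 0.97073
(3) 0.926 × 4.43 × 0.397 × 0.569 = 0.92665
(4) 0.122 × 7 × 0.632 × 1.48 = 0.79880
Highest is cycle (2) at 0.9707 (≤1, no arbitrage).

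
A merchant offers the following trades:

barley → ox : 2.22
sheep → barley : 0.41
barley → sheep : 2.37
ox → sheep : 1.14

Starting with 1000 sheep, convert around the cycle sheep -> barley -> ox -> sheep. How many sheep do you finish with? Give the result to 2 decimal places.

1037.63

1000 sheep × 0.41 = 410 barley
410 barley × 2.22 = 910.2 ox
910.2 ox × 1.14 = 1037.628 sheep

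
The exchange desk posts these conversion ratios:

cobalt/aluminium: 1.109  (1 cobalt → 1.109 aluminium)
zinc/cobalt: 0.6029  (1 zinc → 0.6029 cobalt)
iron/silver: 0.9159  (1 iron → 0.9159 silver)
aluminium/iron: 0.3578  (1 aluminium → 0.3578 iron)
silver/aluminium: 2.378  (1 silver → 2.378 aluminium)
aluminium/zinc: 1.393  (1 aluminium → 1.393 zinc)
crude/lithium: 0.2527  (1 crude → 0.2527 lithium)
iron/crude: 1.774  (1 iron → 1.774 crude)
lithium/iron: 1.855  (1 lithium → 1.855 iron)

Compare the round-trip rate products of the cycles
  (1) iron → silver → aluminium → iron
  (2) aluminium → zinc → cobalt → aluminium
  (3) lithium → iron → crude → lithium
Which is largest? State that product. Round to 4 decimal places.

0.9314

(1) 0.9159 × 2.378 × 0.3578 = 0.77929
(2) 1.393 × 0.6029 × 1.109 = 0.93138
(3) 1.855 × 1.774 × 0.2527 = 0.83158
Highest is cycle (2) at 0.9314 (≤1, no arbitrage).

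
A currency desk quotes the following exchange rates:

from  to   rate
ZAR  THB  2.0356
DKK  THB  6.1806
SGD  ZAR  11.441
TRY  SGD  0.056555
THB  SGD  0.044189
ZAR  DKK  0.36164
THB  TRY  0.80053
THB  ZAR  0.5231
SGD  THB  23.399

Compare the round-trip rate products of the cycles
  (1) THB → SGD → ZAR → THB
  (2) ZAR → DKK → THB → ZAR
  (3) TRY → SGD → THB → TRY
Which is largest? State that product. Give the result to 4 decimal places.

1.1692

(1) 0.044189 × 11.441 × 2.0356 = 1.02913
(2) 0.36164 × 6.1806 × 0.5231 = 1.16921
(3) 0.056555 × 23.399 × 0.80053 = 1.05937
Highest is cycle (2) at 1.1692 (>1, arbitrage).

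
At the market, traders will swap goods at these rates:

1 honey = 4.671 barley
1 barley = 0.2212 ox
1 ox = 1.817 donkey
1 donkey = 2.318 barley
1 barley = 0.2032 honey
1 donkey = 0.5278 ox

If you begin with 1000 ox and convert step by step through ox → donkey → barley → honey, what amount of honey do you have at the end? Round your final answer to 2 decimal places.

1000 ox × 1.817 = 1817 donkey
1817 donkey × 2.318 = 4211.806 barley
4211.806 barley × 0.2032 = 855.8389792 honey

855.84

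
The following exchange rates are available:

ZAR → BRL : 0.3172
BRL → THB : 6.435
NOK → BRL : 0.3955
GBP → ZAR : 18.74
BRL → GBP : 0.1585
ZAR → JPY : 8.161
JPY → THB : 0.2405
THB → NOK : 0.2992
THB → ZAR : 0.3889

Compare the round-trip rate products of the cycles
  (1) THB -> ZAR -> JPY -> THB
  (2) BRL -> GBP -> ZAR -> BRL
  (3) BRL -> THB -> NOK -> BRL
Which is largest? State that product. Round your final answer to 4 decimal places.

0.9422

(1) 0.3889 × 8.161 × 0.2405 = 0.76330
(2) 0.1585 × 18.74 × 0.3172 = 0.94218
(3) 6.435 × 0.2992 × 0.3955 = 0.76148
Highest is cycle (2) at 0.9422 (≤1, no arbitrage).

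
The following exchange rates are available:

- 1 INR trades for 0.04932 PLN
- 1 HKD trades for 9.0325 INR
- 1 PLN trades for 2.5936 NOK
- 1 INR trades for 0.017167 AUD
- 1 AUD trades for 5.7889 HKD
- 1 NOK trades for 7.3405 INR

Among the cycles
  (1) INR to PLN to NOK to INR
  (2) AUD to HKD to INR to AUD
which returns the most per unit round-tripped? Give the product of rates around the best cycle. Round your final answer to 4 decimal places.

(1) 0.04932 × 2.5936 × 7.3405 = 0.93897
(2) 5.7889 × 9.0325 × 0.017167 = 0.89763
Highest is cycle (1) at 0.9390 (≤1, no arbitrage).

0.9390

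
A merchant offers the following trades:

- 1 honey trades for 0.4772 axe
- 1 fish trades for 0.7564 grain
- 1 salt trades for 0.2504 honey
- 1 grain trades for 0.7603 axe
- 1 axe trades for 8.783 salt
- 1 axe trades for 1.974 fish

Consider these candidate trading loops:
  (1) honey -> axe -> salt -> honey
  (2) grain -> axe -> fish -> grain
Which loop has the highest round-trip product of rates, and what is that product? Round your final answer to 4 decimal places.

(1) 0.4772 × 8.783 × 0.2504 = 1.04949
(2) 0.7603 × 1.974 × 0.7564 = 1.13523
Highest is cycle (2) at 1.1352 (>1, arbitrage).

1.1352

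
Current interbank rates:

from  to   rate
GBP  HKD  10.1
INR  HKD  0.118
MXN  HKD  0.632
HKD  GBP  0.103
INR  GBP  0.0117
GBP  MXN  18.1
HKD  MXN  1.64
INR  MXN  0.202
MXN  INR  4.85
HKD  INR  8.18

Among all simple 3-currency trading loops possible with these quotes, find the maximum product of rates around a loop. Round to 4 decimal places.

1.1782

MXN→HKD→GBP→MXN: 0.632 × 0.103 × 18.1 = 1.17824
INR→MXN→HKD→INR: 0.202 × 0.632 × 8.18 = 1.04429
INR→GBP→MXN→INR: 0.0117 × 18.1 × 4.85 = 1.02708
INR→GBP→HKD→INR: 0.0117 × 10.1 × 8.18 = 0.96663
INR→HKD→MXN→INR: 0.118 × 1.64 × 4.85 = 0.93857
Maximum is MXN→HKD→GBP→MXN at 1.1782; arbitrage exists.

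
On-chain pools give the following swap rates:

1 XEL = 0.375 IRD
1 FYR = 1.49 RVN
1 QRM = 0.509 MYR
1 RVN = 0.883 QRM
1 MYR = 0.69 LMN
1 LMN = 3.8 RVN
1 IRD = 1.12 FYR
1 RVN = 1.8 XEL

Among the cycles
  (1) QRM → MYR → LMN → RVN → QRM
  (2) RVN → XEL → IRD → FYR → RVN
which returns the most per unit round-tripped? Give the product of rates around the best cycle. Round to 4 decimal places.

(1) 0.509 × 0.69 × 3.8 × 0.883 = 1.17845
(2) 1.8 × 0.375 × 1.12 × 1.49 = 1.12644
Highest is cycle (1) at 1.1785 (>1, arbitrage).

1.1785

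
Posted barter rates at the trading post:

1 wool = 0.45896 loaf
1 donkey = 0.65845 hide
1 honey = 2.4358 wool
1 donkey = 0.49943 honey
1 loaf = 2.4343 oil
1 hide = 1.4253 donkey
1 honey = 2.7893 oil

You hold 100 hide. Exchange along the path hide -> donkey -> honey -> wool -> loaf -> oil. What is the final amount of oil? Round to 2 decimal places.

100 hide × 1.4253 = 142.53 donkey
142.53 donkey × 0.49943 = 71.1837579 honey
71.1837579 honey × 2.4358 = 173.38939749282 wool
173.38939749282 wool × 0.45896 = 79.5787978733046672 loaf
79.5787978733046672 loaf × 2.4343 = 193.71866766298555136496 oil

193.72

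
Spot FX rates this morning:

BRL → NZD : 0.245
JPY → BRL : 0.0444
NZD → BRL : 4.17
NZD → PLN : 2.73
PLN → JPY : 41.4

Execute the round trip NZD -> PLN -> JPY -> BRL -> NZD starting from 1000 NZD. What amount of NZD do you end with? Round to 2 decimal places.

1000 NZD × 2.73 = 2730 PLN
2730 PLN × 41.4 = 113022 JPY
113022 JPY × 0.0444 = 5018.1768 BRL
5018.1768 BRL × 0.245 = 1229.453316 NZD

1229.45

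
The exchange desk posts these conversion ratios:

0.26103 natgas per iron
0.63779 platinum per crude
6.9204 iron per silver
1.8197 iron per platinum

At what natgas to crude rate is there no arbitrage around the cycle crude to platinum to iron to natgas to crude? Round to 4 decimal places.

3.3009

Known legs of the cycle: 0.63779 × 1.8197 × 0.26103 = 0.30294788443689
For no arbitrage the full-cycle product must be 1, so the missing rate is 1 / 0.30294788443689 ≈ 3.300898.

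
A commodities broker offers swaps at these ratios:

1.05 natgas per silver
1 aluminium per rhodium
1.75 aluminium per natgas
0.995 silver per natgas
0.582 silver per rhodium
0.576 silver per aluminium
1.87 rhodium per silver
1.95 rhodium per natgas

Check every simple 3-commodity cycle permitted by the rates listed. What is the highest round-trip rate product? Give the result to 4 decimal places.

1.1916

rhodium→silver→natgas→rhodium: 0.582 × 1.05 × 1.95 = 1.19165
aluminium→silver→rhodium→aluminium: 0.576 × 1.87 × 1 = 1.07712
aluminium→silver→natgas→aluminium: 0.576 × 1.05 × 1.75 = 1.05840
Maximum is rhodium→silver→natgas→rhodium at 1.1916; arbitrage exists.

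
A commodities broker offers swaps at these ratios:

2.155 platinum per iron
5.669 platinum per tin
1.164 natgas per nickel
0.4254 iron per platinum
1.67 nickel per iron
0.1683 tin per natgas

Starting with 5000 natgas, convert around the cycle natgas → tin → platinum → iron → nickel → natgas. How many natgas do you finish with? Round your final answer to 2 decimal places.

3944.82

5000 natgas × 0.1683 = 841.5 tin
841.5 tin × 5.669 = 4770.4635 platinum
4770.4635 platinum × 0.4254 = 2029.3551729 iron
2029.3551729 iron × 1.67 = 3389.023138743 nickel
3389.023138743 nickel × 1.164 = 3944.822933496852 natgas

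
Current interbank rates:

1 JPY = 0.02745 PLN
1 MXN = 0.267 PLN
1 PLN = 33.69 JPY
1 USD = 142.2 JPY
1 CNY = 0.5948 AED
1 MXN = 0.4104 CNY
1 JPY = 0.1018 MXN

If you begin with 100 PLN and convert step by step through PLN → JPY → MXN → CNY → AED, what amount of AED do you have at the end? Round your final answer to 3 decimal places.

83.720

100 PLN × 33.69 = 3369 JPY
3369 JPY × 0.1018 = 342.9642 MXN
342.9642 MXN × 0.4104 = 140.75250768 CNY
140.75250768 CNY × 0.5948 = 83.719591568064 AED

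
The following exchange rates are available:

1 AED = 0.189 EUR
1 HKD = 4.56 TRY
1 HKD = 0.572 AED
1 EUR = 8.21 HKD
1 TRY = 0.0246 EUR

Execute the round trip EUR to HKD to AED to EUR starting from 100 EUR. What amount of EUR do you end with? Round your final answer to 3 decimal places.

88.757

100 EUR × 8.21 = 821 HKD
821 HKD × 0.572 = 469.612 AED
469.612 AED × 0.189 = 88.756668 EUR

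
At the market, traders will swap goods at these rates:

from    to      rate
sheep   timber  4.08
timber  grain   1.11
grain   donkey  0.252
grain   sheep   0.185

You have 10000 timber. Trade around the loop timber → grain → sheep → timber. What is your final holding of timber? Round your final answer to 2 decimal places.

10000 timber × 1.11 = 11100 grain
11100 grain × 0.185 = 2053.5 sheep
2053.5 sheep × 4.08 = 8378.28 timber

8378.28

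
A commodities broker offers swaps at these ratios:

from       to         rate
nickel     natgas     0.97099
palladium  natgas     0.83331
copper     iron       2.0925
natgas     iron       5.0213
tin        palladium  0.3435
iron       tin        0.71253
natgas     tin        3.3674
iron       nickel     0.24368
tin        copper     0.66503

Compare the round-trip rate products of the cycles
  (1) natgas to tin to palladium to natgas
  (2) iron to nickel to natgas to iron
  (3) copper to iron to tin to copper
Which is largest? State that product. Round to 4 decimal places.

1.1881

(1) 3.3674 × 0.3435 × 0.83331 = 0.96389
(2) 0.24368 × 0.97099 × 5.0213 = 1.18809
(3) 2.0925 × 0.71253 × 0.66503 = 0.99154
Highest is cycle (2) at 1.1881 (>1, arbitrage).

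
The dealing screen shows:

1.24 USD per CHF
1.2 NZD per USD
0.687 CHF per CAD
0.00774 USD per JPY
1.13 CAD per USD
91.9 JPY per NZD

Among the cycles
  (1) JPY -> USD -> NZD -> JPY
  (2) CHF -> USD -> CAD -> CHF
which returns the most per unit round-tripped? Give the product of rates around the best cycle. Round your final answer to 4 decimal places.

0.9626

(1) 0.00774 × 1.2 × 91.9 = 0.85357
(2) 1.24 × 1.13 × 0.687 = 0.96262
Highest is cycle (2) at 0.9626 (≤1, no arbitrage).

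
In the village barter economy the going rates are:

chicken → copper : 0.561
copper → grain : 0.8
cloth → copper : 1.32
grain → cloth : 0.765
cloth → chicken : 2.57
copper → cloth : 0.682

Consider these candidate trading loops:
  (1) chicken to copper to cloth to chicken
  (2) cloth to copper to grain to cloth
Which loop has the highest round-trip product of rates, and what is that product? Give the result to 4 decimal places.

0.9833

(1) 0.561 × 0.682 × 2.57 = 0.98329
(2) 1.32 × 0.8 × 0.765 = 0.80784
Highest is cycle (1) at 0.9833 (≤1, no arbitrage).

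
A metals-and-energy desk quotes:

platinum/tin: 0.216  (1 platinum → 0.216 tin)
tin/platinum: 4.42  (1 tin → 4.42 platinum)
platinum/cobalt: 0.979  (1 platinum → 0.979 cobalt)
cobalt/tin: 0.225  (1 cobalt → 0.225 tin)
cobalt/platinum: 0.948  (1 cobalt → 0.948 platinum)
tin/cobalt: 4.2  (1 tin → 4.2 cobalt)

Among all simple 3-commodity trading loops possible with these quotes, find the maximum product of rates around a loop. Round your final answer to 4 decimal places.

0.9736

tin→platinum→cobalt→tin: 4.42 × 0.979 × 0.225 = 0.97362
tin→cobalt→platinum→tin: 4.2 × 0.948 × 0.216 = 0.86003
Maximum is tin→platinum→cobalt→tin at 0.9736; no arbitrage — every cycle loses value.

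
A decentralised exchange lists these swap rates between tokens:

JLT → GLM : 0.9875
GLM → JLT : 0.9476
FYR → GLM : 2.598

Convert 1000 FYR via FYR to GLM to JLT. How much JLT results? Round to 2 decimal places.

2461.86

1000 FYR × 2.598 = 2598 GLM
2598 GLM × 0.9476 = 2461.8648 JLT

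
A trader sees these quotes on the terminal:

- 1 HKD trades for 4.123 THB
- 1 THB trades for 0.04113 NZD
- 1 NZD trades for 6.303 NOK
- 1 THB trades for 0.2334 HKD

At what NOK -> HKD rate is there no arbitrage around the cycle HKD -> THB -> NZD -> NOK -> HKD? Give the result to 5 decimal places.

0.93558

Known legs of the cycle: 4.123 × 0.04113 × 6.303 = 1.06885637397
For no arbitrage the full-cycle product must be 1, so the missing rate is 1 / 1.06885637397 ≈ 0.9355794.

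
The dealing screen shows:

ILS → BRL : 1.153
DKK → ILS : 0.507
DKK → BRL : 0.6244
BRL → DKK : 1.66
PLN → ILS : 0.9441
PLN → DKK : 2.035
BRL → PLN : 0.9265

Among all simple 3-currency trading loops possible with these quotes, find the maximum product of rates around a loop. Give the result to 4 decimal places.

1.1773

PLN→DKK→BRL→PLN: 2.035 × 0.6244 × 0.9265 = 1.17726
ILS→BRL→PLN→ILS: 1.153 × 0.9265 × 0.9441 = 1.00854
ILS→BRL→DKK→ILS: 1.153 × 1.66 × 0.507 = 0.97039
Maximum is PLN→DKK→BRL→PLN at 1.1773; arbitrage exists.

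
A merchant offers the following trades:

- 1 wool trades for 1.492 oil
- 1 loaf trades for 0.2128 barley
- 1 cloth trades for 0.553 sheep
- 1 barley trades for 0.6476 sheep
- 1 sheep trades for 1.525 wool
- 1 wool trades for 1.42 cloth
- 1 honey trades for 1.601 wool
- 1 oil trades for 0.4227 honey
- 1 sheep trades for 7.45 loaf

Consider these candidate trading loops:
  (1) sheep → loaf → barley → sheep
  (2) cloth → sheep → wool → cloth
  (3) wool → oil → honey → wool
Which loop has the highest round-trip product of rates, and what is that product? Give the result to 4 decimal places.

(1) 7.45 × 0.2128 × 0.6476 = 1.02668
(2) 0.553 × 1.525 × 1.42 = 1.19752
(3) 1.492 × 0.4227 × 1.601 = 1.00970
Highest is cycle (2) at 1.1975 (>1, arbitrage).

1.1975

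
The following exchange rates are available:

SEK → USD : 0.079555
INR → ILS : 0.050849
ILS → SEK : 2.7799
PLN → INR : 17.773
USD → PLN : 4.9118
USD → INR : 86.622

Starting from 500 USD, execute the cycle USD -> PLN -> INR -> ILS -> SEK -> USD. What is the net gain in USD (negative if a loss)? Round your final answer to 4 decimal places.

-9.1481

500 USD × 4.9118 = 2455.9 PLN
2455.9 PLN × 17.773 = 43648.7107 INR
43648.7107 INR × 0.050849 = 2219.4932903843 ILS
2219.4932903843 ILS × 2.7799 = 6169.96939793931557 SEK
6169.96939793931557 SEK × 0.079555 = 490.85191545306225017135 USD
Net change: 490.85191545306225017135 − 500 = -9.14808454693774982865 USD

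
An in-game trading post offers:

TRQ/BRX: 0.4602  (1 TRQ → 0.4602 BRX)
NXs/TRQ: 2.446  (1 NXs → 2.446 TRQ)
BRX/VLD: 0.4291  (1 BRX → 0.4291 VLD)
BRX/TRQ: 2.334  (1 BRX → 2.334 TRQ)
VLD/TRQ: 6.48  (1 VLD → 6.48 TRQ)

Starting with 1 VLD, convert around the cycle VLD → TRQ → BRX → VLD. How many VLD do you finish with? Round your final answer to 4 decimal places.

1 VLD × 6.48 = 6.48 TRQ
6.48 TRQ × 0.4602 = 2.982096 BRX
2.982096 BRX × 0.4291 = 1.2796173936 VLD

1.2796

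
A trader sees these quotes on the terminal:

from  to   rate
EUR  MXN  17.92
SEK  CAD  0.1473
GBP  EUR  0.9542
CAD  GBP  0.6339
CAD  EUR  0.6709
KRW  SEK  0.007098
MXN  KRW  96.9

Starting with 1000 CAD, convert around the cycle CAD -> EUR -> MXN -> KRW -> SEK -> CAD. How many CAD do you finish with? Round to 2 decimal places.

1218.03

1000 CAD × 0.6709 = 670.9 EUR
670.9 EUR × 17.92 = 12022.528 MXN
12022.528 MXN × 96.9 = 1164982.9632 KRW
1164982.9632 KRW × 0.007098 = 8269.0490727936 SEK
8269.0490727936 SEK × 0.1473 = 1218.03092842249728 CAD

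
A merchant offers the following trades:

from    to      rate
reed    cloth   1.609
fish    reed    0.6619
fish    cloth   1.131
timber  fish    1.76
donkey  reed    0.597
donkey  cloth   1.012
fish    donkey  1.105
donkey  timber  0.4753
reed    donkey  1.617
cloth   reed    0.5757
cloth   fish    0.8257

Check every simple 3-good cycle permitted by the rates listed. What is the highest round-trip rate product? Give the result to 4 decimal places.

donkey→cloth→reed→donkey: 1.012 × 0.5757 × 1.617 = 0.94208
timber→fish→donkey→timber: 1.76 × 1.105 × 0.4753 = 0.92436
fish→donkey→cloth→fish: 1.105 × 1.012 × 0.8257 = 0.92335
fish→reed→cloth→fish: 0.6619 × 1.609 × 0.8257 = 0.87937
Maximum is donkey→cloth→reed→donkey at 0.9421; no arbitrage — every cycle loses value.

0.9421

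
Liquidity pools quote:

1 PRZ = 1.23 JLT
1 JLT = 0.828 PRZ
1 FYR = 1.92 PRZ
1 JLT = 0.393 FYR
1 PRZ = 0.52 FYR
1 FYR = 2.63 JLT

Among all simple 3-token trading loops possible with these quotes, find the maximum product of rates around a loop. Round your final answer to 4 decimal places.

JLT→PRZ→FYR→JLT: 0.828 × 0.52 × 2.63 = 1.13237
JLT→FYR→PRZ→JLT: 0.393 × 1.92 × 1.23 = 0.92811
Maximum is JLT→PRZ→FYR→JLT at 1.1324; arbitrage exists.

1.1324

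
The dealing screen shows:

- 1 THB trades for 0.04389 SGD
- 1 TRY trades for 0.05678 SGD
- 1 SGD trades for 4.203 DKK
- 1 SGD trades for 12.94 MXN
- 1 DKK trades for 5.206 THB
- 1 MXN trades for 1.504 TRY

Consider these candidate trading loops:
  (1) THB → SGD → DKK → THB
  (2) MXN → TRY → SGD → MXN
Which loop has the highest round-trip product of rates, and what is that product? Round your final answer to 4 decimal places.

(1) 0.04389 × 4.203 × 5.206 = 0.96035
(2) 1.504 × 0.05678 × 12.94 = 1.10504
Highest is cycle (2) at 1.1050 (>1, arbitrage).

1.1050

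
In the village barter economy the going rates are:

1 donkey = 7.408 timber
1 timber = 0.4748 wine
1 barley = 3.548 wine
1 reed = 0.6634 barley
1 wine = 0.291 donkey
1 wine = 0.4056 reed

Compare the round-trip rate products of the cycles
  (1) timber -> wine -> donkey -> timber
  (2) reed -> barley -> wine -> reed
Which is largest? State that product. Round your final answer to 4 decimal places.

(1) 0.4748 × 0.291 × 7.408 = 1.02354
(2) 0.6634 × 3.548 × 0.4056 = 0.95468
Highest is cycle (1) at 1.0235 (>1, arbitrage).

1.0235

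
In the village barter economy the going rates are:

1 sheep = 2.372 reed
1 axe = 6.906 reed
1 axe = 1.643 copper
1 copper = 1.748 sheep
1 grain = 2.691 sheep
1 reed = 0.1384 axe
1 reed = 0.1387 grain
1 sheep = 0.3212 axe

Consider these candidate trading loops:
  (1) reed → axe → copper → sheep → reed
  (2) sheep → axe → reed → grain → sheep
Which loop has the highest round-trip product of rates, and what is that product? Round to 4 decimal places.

0.9428

(1) 0.1384 × 1.643 × 1.748 × 2.372 = 0.94282
(2) 0.3212 × 6.906 × 0.1387 × 2.691 = 0.82793
Highest is cycle (1) at 0.9428 (≤1, no arbitrage).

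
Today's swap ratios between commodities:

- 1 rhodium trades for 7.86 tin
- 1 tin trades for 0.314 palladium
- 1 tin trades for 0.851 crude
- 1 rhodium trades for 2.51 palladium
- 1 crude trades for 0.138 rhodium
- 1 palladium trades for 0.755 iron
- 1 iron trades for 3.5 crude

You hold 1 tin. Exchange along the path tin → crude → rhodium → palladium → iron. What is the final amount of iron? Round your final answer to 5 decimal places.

0.22255

1 tin × 0.851 = 0.851 crude
0.851 crude × 0.138 = 0.117438 rhodium
0.117438 rhodium × 2.51 = 0.29476938 palladium
0.29476938 palladium × 0.755 = 0.2225508819 iron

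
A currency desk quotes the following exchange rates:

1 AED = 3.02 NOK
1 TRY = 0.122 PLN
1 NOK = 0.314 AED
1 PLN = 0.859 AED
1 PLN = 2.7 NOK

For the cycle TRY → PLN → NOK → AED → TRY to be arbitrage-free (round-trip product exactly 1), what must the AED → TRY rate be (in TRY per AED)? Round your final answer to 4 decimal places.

Known legs of the cycle: 0.122 × 2.7 × 0.314 = 0.1034316
For no arbitrage the full-cycle product must be 1, so the missing rate is 1 / 0.1034316 ≈ 9.668225.

9.6682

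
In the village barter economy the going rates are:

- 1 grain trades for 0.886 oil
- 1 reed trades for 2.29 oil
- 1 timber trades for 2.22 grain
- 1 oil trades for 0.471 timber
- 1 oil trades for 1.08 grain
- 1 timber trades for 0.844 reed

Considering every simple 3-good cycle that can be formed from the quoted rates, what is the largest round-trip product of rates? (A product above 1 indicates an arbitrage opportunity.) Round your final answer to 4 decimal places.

timber→grain→oil→timber: 2.22 × 0.886 × 0.471 = 0.92642
timber→reed→oil→timber: 0.844 × 2.29 × 0.471 = 0.91033
Maximum is timber→grain→oil→timber at 0.9264; no arbitrage — every cycle loses value.

0.9264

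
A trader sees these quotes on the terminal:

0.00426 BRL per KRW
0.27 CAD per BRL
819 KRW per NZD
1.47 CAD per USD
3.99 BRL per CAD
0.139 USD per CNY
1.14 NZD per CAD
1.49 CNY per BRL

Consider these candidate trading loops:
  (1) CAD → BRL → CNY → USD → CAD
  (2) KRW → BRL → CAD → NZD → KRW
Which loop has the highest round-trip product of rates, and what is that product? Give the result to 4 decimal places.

(1) 3.99 × 1.49 × 0.139 × 1.47 = 1.21476
(2) 0.00426 × 0.27 × 1.14 × 819 = 1.07390
Highest is cycle (1) at 1.2148 (>1, arbitrage).

1.2148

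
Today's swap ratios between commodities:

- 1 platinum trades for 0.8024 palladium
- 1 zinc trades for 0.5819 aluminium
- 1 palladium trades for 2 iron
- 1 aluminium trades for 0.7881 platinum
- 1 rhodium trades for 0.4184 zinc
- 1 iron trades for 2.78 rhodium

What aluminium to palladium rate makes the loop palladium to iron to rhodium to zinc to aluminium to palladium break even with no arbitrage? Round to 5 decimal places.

Known legs of the cycle: 2 × 2.78 × 0.4184 × 0.5819 = 1.3536762976
For no arbitrage the full-cycle product must be 1, so the missing rate is 1 / 1.3536762976 ≈ 0.7387290.

0.73873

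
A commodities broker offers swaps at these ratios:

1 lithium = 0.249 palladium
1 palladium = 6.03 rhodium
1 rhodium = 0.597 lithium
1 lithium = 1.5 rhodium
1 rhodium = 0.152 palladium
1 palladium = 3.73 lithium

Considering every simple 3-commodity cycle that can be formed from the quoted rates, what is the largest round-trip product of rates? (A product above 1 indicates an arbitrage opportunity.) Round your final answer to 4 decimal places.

rhodium→lithium→palladium→rhodium: 0.597 × 0.249 × 6.03 = 0.89638
rhodium→palladium→lithium→rhodium: 0.152 × 3.73 × 1.5 = 0.85044
Maximum is rhodium→lithium→palladium→rhodium at 0.8964; no arbitrage — every cycle loses value.

0.8964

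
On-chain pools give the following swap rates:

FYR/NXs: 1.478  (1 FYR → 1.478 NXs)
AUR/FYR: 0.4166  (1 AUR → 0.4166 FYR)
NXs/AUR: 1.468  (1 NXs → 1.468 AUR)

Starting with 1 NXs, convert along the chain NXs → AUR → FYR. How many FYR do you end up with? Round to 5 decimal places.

1 NXs × 1.468 = 1.468 AUR
1.468 AUR × 0.4166 = 0.6115688 FYR

0.61157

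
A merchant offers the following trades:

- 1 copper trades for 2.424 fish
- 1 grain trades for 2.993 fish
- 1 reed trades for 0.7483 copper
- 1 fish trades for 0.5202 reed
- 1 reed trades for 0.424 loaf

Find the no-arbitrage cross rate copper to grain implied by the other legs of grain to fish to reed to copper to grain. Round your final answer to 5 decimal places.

Known legs of the cycle: 2.993 × 0.5202 × 0.7483 = 1.16507212038
For no arbitrage the full-cycle product must be 1, so the missing rate is 1 / 1.16507212038 ≈ 0.8583160.

0.85832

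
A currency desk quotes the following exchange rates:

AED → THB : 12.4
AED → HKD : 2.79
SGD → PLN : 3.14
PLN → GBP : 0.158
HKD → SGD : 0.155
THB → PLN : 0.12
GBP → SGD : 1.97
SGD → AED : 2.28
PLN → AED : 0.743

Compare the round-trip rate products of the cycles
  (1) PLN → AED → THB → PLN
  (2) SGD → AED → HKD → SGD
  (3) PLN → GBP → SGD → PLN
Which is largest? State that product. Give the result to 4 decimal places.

(1) 0.743 × 12.4 × 0.12 = 1.10558
(2) 2.28 × 2.79 × 0.155 = 0.98599
(3) 0.158 × 1.97 × 3.14 = 0.97736
Highest is cycle (1) at 1.1056 (>1, arbitrage).

1.1056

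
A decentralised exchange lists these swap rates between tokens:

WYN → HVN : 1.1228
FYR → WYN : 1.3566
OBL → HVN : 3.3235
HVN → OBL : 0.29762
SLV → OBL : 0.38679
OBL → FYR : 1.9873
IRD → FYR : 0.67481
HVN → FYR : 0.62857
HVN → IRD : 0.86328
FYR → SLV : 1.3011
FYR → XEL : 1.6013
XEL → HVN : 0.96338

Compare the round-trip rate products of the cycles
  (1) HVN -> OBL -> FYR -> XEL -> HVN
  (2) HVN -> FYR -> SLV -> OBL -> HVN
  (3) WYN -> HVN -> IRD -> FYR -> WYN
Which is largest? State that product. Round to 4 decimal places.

(1) 0.29762 × 1.9873 × 1.6013 × 0.96338 = 0.91242
(2) 0.62857 × 1.3011 × 0.38679 × 3.3235 = 1.05132
(3) 1.1228 × 0.86328 × 0.67481 × 1.3566 = 0.88733
Highest is cycle (2) at 1.0513 (>1, arbitrage).

1.0513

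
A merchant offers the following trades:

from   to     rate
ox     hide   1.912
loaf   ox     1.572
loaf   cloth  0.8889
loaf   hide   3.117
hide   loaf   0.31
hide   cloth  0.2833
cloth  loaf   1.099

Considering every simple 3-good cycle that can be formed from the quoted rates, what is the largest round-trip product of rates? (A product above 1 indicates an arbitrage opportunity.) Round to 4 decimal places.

loaf→hide→cloth→loaf: 3.117 × 0.2833 × 1.099 = 0.97047
ox→hide→loaf→ox: 1.912 × 0.31 × 1.572 = 0.93176
Maximum is loaf→hide→cloth→loaf at 0.9705; no arbitrage — every cycle loses value.

0.9705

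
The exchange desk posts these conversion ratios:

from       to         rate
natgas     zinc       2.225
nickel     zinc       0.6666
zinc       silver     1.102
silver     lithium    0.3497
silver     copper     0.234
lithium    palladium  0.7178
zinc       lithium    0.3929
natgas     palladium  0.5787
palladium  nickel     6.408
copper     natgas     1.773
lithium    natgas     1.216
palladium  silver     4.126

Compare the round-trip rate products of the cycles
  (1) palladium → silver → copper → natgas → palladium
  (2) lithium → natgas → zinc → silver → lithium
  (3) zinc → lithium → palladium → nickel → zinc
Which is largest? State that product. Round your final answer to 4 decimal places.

1.2047

(1) 4.126 × 0.234 × 1.773 × 0.5787 = 0.99062
(2) 1.216 × 2.225 × 1.102 × 0.3497 = 1.04266
(3) 0.3929 × 0.7178 × 6.408 × 0.6666 = 1.20468
Highest is cycle (3) at 1.2047 (>1, arbitrage).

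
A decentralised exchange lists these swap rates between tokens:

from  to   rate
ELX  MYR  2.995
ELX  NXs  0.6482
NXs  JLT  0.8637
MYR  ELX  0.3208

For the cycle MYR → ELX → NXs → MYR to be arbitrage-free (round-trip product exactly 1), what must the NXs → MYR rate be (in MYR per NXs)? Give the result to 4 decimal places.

Known legs of the cycle: 0.3208 × 0.6482 = 0.20794256
For no arbitrage the full-cycle product must be 1, so the missing rate is 1 / 0.20794256 ≈ 4.809020.

4.8090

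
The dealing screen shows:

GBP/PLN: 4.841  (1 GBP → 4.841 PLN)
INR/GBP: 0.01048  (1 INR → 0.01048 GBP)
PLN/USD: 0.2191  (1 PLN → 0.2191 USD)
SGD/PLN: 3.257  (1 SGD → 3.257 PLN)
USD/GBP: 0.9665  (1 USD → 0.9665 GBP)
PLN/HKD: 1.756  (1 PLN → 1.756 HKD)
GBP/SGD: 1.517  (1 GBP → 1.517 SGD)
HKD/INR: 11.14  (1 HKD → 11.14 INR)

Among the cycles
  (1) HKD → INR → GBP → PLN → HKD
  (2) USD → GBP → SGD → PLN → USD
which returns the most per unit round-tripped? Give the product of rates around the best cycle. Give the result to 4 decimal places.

1.0463

(1) 11.14 × 0.01048 × 4.841 × 1.756 = 0.99244
(2) 0.9665 × 1.517 × 3.257 × 0.2191 = 1.04628
Highest is cycle (2) at 1.0463 (>1, arbitrage).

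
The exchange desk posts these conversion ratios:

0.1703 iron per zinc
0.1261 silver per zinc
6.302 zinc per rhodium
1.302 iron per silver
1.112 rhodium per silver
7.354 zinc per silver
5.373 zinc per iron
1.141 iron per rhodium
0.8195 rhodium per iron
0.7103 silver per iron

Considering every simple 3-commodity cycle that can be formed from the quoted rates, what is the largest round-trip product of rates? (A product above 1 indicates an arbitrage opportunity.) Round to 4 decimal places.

0.9012

silver→rhodium→iron→silver: 1.112 × 1.141 × 0.7103 = 0.90122
silver→zinc→iron→silver: 7.354 × 0.1703 × 0.7103 = 0.88957
silver→rhodium→zinc→silver: 1.112 × 6.302 × 0.1261 = 0.88369
silver→iron→zinc→silver: 1.302 × 5.373 × 0.1261 = 0.88215
zinc→iron→rhodium→zinc: 0.1703 × 0.8195 × 6.302 = 0.87951
Maximum is silver→rhodium→iron→silver at 0.9012; no arbitrage — every cycle loses value.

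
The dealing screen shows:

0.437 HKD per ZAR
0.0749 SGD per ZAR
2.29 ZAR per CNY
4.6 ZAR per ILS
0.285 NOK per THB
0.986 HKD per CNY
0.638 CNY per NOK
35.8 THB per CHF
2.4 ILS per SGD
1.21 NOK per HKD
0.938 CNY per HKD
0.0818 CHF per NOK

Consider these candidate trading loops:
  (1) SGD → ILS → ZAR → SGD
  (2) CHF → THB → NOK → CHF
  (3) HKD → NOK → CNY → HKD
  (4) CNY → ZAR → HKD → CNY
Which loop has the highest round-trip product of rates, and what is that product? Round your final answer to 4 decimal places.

0.9387

(1) 2.4 × 4.6 × 0.0749 = 0.82690
(2) 35.8 × 0.285 × 0.0818 = 0.83461
(3) 1.21 × 0.638 × 0.986 = 0.76117
(4) 2.29 × 0.437 × 0.938 = 0.93868
Highest is cycle (4) at 0.9387 (≤1, no arbitrage).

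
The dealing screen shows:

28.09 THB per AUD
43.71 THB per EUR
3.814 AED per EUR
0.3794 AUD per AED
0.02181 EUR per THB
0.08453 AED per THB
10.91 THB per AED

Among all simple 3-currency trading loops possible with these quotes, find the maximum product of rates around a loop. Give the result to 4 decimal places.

0.9075

AED→THB→EUR→AED: 10.91 × 0.02181 × 3.814 = 0.90753
AUD→THB→AED→AUD: 28.09 × 0.08453 × 0.3794 = 0.90087
Maximum is AED→THB→EUR→AED at 0.9075; no arbitrage — every cycle loses value.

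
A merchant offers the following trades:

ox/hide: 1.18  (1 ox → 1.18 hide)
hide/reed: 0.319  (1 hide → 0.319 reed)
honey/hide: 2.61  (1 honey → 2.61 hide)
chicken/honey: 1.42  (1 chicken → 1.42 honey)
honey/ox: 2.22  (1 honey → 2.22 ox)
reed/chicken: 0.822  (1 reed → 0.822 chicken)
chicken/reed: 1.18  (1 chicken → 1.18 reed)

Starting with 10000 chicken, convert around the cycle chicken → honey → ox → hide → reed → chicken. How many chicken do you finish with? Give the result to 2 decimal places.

10000 chicken × 1.42 = 14200 honey
14200 honey × 2.22 = 31524 ox
31524 ox × 1.18 = 37198.32 hide
37198.32 hide × 0.319 = 11866.26408 reed
11866.26408 reed × 0.822 = 9754.06907376 chicken

9754.07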